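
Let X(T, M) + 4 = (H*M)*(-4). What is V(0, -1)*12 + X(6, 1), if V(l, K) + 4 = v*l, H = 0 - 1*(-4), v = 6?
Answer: -68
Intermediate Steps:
H = 4 (H = 0 + 4 = 4)
V(l, K) = -4 + 6*l
X(T, M) = -4 - 16*M (X(T, M) = -4 + (4*M)*(-4) = -4 - 16*M)
V(0, -1)*12 + X(6, 1) = (-4 + 6*0)*12 + (-4 - 16*1) = (-4 + 0)*12 + (-4 - 16) = -4*12 - 20 = -48 - 20 = -68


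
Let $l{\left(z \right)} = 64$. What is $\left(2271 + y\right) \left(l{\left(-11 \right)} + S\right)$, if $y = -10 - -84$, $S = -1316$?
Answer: $-2935940$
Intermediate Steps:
$y = 74$ ($y = -10 + 84 = 74$)
$\left(2271 + y\right) \left(l{\left(-11 \right)} + S\right) = \left(2271 + 74\right) \left(64 - 1316\right) = 2345 \left(-1252\right) = -2935940$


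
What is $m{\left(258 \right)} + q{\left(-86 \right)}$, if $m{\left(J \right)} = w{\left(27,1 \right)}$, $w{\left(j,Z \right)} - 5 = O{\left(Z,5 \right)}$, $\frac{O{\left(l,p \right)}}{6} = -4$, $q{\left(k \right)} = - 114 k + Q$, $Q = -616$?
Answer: $9169$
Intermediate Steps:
$q{\left(k \right)} = -616 - 114 k$ ($q{\left(k \right)} = - 114 k - 616 = -616 - 114 k$)
$O{\left(l,p \right)} = -24$ ($O{\left(l,p \right)} = 6 \left(-4\right) = -24$)
$w{\left(j,Z \right)} = -19$ ($w{\left(j,Z \right)} = 5 - 24 = -19$)
$m{\left(J \right)} = -19$
$m{\left(258 \right)} + q{\left(-86 \right)} = -19 - -9188 = -19 + \left(-616 + 9804\right) = -19 + 9188 = 9169$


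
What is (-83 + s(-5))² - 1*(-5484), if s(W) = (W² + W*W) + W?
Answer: 6928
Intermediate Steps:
s(W) = W + 2*W² (s(W) = (W² + W²) + W = 2*W² + W = W + 2*W²)
(-83 + s(-5))² - 1*(-5484) = (-83 - 5*(1 + 2*(-5)))² - 1*(-5484) = (-83 - 5*(1 - 10))² + 5484 = (-83 - 5*(-9))² + 5484 = (-83 + 45)² + 5484 = (-38)² + 5484 = 1444 + 5484 = 6928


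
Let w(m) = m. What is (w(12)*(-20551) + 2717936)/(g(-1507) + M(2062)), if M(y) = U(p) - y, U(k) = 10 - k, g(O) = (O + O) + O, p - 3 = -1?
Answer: -2471324/6575 ≈ -375.87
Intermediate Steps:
p = 2 (p = 3 - 1 = 2)
g(O) = 3*O (g(O) = 2*O + O = 3*O)
M(y) = 8 - y (M(y) = (10 - 1*2) - y = (10 - 2) - y = 8 - y)
(w(12)*(-20551) + 2717936)/(g(-1507) + M(2062)) = (12*(-20551) + 2717936)/(3*(-1507) + (8 - 1*2062)) = (-246612 + 2717936)/(-4521 + (8 - 2062)) = 2471324/(-4521 - 2054) = 2471324/(-6575) = 2471324*(-1/6575) = -2471324/6575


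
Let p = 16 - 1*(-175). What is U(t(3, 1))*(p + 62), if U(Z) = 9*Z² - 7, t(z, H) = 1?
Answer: 506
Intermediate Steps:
U(Z) = -7 + 9*Z²
p = 191 (p = 16 + 175 = 191)
U(t(3, 1))*(p + 62) = (-7 + 9*1²)*(191 + 62) = (-7 + 9*1)*253 = (-7 + 9)*253 = 2*253 = 506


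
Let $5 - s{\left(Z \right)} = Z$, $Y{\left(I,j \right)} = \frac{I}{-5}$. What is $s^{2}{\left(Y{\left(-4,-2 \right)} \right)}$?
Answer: $\frac{441}{25} \approx 17.64$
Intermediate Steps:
$Y{\left(I,j \right)} = - \frac{I}{5}$ ($Y{\left(I,j \right)} = I \left(- \frac{1}{5}\right) = - \frac{I}{5}$)
$s{\left(Z \right)} = 5 - Z$
$s^{2}{\left(Y{\left(-4,-2 \right)} \right)} = \left(5 - \left(- \frac{1}{5}\right) \left(-4\right)\right)^{2} = \left(5 - \frac{4}{5}\right)^{2} = \left(\frac{21}{5}\right)^{2} = \frac{441}{25}$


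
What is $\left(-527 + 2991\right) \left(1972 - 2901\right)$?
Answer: $-2289056$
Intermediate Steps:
$\left(-527 + 2991\right) \left(1972 - 2901\right) = 2464 \left(-929\right) = -2289056$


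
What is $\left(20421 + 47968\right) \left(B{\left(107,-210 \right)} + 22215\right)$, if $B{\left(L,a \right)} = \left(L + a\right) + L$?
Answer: $1519535191$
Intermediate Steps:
$B{\left(L,a \right)} = a + 2 L$
$\left(20421 + 47968\right) \left(B{\left(107,-210 \right)} + 22215\right) = \left(20421 + 47968\right) \left(\left(-210 + 2 \cdot 107\right) + 22215\right) = 68389 \left(\left(-210 + 214\right) + 22215\right) = 68389 \left(4 + 22215\right) = 68389 \cdot 22219 = 1519535191$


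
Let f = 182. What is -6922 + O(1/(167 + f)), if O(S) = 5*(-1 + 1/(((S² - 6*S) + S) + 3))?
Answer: -2518456888/363659 ≈ -6925.3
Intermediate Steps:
O(S) = -5 + 5/(3 + S² - 5*S) (O(S) = 5*(-1 + 1/((S² - 5*S) + 3)) = 5*(-1 + 1/(3 + S² - 5*S)) = -5 + 5/(3 + S² - 5*S))
-6922 + O(1/(167 + f)) = -6922 + 5*(-2 - (1/(167 + 182))² + 5/(167 + 182))/(3 + (1/(167 + 182))² - 5/(167 + 182)) = -6922 + 5*(-2 - (1/349)² + 5/349)/(3 + (1/349)² - 5/349) = -6922 + 5*(-2 - (1/349)² + 5*(1/349))/(3 + (1/349)² - 5*1/349) = -6922 + 5*(-2 - 1*1/121801 + 5/349)/(3 + 1/121801 - 5/349) = -6922 + 5*(-2 - 1/121801 + 5/349)/(363659/121801) = -6922 + 5*(121801/363659)*(-241858/121801) = -6922 - 1209290/363659 = -2518456888/363659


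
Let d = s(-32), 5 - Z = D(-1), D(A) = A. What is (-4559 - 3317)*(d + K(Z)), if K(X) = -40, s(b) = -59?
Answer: 779724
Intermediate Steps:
Z = 6 (Z = 5 - 1*(-1) = 5 + 1 = 6)
d = -59
(-4559 - 3317)*(d + K(Z)) = (-4559 - 3317)*(-59 - 40) = -7876*(-99) = 779724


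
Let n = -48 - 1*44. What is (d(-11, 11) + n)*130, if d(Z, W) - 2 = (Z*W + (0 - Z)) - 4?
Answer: -26520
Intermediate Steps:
n = -92 (n = -48 - 44 = -92)
d(Z, W) = -2 - Z + W*Z (d(Z, W) = 2 + ((Z*W + (0 - Z)) - 4) = 2 + ((W*Z - Z) - 4) = 2 + ((-Z + W*Z) - 4) = 2 + (-4 - Z + W*Z) = -2 - Z + W*Z)
(d(-11, 11) + n)*130 = ((-2 - 1*(-11) + 11*(-11)) - 92)*130 = ((-2 + 11 - 121) - 92)*130 = (-112 - 92)*130 = -204*130 = -26520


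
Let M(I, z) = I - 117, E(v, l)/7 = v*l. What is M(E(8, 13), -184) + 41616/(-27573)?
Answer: 5601829/9191 ≈ 609.49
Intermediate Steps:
E(v, l) = 7*l*v (E(v, l) = 7*(v*l) = 7*(l*v) = 7*l*v)
M(I, z) = -117 + I
M(E(8, 13), -184) + 41616/(-27573) = (-117 + 7*13*8) + 41616/(-27573) = (-117 + 728) + 41616*(-1/27573) = 611 - 13872/9191 = 5601829/9191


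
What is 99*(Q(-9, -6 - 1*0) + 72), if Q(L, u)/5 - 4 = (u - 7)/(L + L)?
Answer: 18931/2 ≈ 9465.5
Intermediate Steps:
Q(L, u) = 20 + 5*(-7 + u)/(2*L) (Q(L, u) = 20 + 5*((u - 7)/(L + L)) = 20 + 5*((-7 + u)/((2*L))) = 20 + 5*((-7 + u)*(1/(2*L))) = 20 + 5*((-7 + u)/(2*L)) = 20 + 5*(-7 + u)/(2*L))
99*(Q(-9, -6 - 1*0) + 72) = 99*((5/2)*(-7 + (-6 - 1*0) + 8*(-9))/(-9) + 72) = 99*((5/2)*(-⅑)*(-7 + (-6 + 0) - 72) + 72) = 99*((5/2)*(-⅑)*(-7 - 6 - 72) + 72) = 99*((5/2)*(-⅑)*(-85) + 72) = 99*(425/18 + 72) = 99*(1721/18) = 18931/2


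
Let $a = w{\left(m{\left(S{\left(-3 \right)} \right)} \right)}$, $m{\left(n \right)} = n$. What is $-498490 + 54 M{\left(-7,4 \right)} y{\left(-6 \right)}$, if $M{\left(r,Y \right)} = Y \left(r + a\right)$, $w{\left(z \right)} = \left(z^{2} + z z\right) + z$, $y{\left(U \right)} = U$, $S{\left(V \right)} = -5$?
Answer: $-547738$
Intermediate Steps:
$w{\left(z \right)} = z + 2 z^{2}$ ($w{\left(z \right)} = \left(z^{2} + z^{2}\right) + z = 2 z^{2} + z = z + 2 z^{2}$)
$a = 45$ ($a = - 5 \left(1 + 2 \left(-5\right)\right) = - 5 \left(1 - 10\right) = \left(-5\right) \left(-9\right) = 45$)
$M{\left(r,Y \right)} = Y \left(45 + r\right)$ ($M{\left(r,Y \right)} = Y \left(r + 45\right) = Y \left(45 + r\right)$)
$-498490 + 54 M{\left(-7,4 \right)} y{\left(-6 \right)} = -498490 + 54 \cdot 4 \left(45 - 7\right) \left(-6\right) = -498490 + 54 \cdot 4 \cdot 38 \left(-6\right) = -498490 + 54 \cdot 152 \left(-6\right) = -498490 + 8208 \left(-6\right) = -498490 - 49248 = -547738$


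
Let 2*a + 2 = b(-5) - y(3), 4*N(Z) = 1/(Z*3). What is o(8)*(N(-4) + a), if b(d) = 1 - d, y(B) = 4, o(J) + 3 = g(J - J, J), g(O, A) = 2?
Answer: 1/48 ≈ 0.020833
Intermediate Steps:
o(J) = -1 (o(J) = -3 + 2 = -1)
N(Z) = 1/(12*Z) (N(Z) = (1/(Z*3))/4 = ((1/3)/Z)/4 = (1/(3*Z))/4 = 1/(12*Z))
a = 0 (a = -1 + ((1 - 1*(-5)) - 1*4)/2 = -1 + ((1 + 5) - 4)/2 = -1 + (6 - 4)/2 = -1 + (1/2)*2 = -1 + 1 = 0)
o(8)*(N(-4) + a) = -((1/12)/(-4) + 0) = -((1/12)*(-1/4) + 0) = -(-1/48 + 0) = -1*(-1/48) = 1/48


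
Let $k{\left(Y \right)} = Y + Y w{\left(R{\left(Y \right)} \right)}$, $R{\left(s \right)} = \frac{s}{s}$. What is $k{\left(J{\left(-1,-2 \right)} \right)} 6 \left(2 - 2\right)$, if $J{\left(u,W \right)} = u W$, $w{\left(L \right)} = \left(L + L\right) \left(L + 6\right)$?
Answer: $0$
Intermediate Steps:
$R{\left(s \right)} = 1$
$w{\left(L \right)} = 2 L \left(6 + L\right)$
$J{\left(u,W \right)} = W u$
$k{\left(Y \right)} = 15 Y$ ($k{\left(Y \right)} = Y + Y 2 \cdot 1 \left(6 + 1\right) = Y + Y 2 \cdot 1 \cdot 7 = Y + Y 14 = Y + 14 Y = 15 Y$)
$k{\left(J{\left(-1,-2 \right)} \right)} 6 \left(2 - 2\right) = 15 \left(\left(-2\right) \left(-1\right)\right) 6 \left(2 - 2\right) = 15 \cdot 2 \cdot 6 \cdot 0 = 30 \cdot 0 = 0$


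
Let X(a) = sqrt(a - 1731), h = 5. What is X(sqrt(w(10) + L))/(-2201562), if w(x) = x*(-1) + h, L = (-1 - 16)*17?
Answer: -sqrt(-1731 + 7*I*sqrt(6))/2201562 ≈ -9.3596e-8 - 1.8898e-5*I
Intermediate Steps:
L = -289 (L = -17*17 = -289)
w(x) = 5 - x (w(x) = x*(-1) + 5 = -x + 5 = 5 - x)
X(a) = sqrt(-1731 + a)
X(sqrt(w(10) + L))/(-2201562) = sqrt(-1731 + sqrt((5 - 1*10) - 289))/(-2201562) = sqrt(-1731 + sqrt((5 - 10) - 289))*(-1/2201562) = sqrt(-1731 + sqrt(-5 - 289))*(-1/2201562) = sqrt(-1731 + sqrt(-294))*(-1/2201562) = sqrt(-1731 + 7*I*sqrt(6))*(-1/2201562) = -sqrt(-1731 + 7*I*sqrt(6))/2201562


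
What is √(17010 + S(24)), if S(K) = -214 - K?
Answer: 2*√4193 ≈ 129.51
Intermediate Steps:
√(17010 + S(24)) = √(17010 + (-214 - 1*24)) = √(17010 + (-214 - 24)) = √(17010 - 238) = √16772 = 2*√4193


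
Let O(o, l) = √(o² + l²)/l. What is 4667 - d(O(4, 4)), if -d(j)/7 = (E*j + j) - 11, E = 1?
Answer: 4590 + 14*√2 ≈ 4609.8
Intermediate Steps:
O(o, l) = √(l² + o²)/l
d(j) = 77 - 14*j (d(j) = -7*((1*j + j) - 11) = -7*((j + j) - 11) = -7*(2*j - 11) = -7*(-11 + 2*j) = 77 - 14*j)
4667 - d(O(4, 4)) = 4667 - (77 - 14*√(4² + 4²)/4) = 4667 - (77 - 7*√(16 + 16)/2) = 4667 - (77 - 7*√32/2) = 4667 - (77 - 7*4*√2/2) = 4667 - (77 - 14*√2) = 4667 + (-77 + 14*√2) = 4590 + 14*√2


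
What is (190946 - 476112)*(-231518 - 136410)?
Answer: 104920556048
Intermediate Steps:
(190946 - 476112)*(-231518 - 136410) = -285166*(-367928) = 104920556048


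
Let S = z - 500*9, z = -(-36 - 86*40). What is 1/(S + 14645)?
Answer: 1/13621 ≈ 7.3416e-5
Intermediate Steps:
z = 3476 (z = -(-36 - 3440) = -1*(-3476) = 3476)
S = -1024 (S = 3476 - 500*9 = 3476 - 4500 = -1024)
1/(S + 14645) = 1/(-1024 + 14645) = 1/13621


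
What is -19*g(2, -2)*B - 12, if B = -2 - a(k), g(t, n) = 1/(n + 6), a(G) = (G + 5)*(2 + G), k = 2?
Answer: 261/2 ≈ 130.50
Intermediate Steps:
a(G) = (2 + G)*(5 + G) (a(G) = (5 + G)*(2 + G) = (2 + G)*(5 + G))
g(t, n) = 1/(6 + n)
B = -30 (B = -2 - (10 + 2² + 7*2) = -2 - (10 + 4 + 14) = -2 - 1*28 = -2 - 28 = -30)
-19*g(2, -2)*B - 12 = -19*(-30)/(6 - 2) - 12 = -19*(-30)/4 - 12 = -19*(-15/2) - 12 = 285/2 - 12 = 261/2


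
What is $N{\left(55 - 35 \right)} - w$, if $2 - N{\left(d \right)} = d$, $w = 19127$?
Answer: $-19145$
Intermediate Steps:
$N{\left(d \right)} = 2 - d$
$N{\left(55 - 35 \right)} - w = \left(2 - \left(55 - 35\right)\right) - 19127 = \left(2 - 20\right) - 19127 = -18 - 19127 = -19145$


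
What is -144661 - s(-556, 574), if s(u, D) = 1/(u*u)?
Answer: -44719922897/309136 ≈ -1.4466e+5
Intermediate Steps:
s(u, D) = u**(-2) (s(u, D) = 1/(u**2) = u**(-2))
-144661 - s(-556, 574) = -144661 - 1/(-556)**2 = -144661 - 1*1/309136 = -144661 - 1/309136 = -44719922897/309136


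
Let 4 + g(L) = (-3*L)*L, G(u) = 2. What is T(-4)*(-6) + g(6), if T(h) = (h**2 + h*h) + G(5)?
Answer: -316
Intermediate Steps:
g(L) = -4 - 3*L**2 (g(L) = -4 + (-3*L)*L = -4 - 3*L**2)
T(h) = 2 + 2*h**2 (T(h) = (h**2 + h*h) + 2 = (h**2 + h**2) + 2 = 2*h**2 + 2 = 2 + 2*h**2)
T(-4)*(-6) + g(6) = (2 + 2*(-4)**2)*(-6) + (-4 - 3*6**2) = (2 + 2*16)*(-6) + (-4 - 3*36) = (2 + 32)*(-6) + (-4 - 108) = 34*(-6) - 112 = -204 - 112 = -316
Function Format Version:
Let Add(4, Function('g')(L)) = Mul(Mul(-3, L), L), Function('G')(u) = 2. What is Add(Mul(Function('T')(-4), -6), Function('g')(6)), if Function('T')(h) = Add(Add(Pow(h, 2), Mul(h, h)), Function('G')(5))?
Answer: -316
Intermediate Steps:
Function('g')(L) = Add(-4, Mul(-3, Pow(L, 2))) (Function('g')(L) = Add(-4, Mul(Mul(-3, L), L)) = Add(-4, Mul(-3, Pow(L, 2))))
Function('T')(h) = Add(2, Mul(2, Pow(h, 2))) (Function('T')(h) = Add(Add(Pow(h, 2), Mul(h, h)), 2) = Add(Add(Pow(h, 2), Pow(h, 2)), 2) = Add(Mul(2, Pow(h, 2)), 2) = Add(2, Mul(2, Pow(h, 2))))
Add(Mul(Function('T')(-4), -6), Function('g')(6)) = Add(Mul(Add(2, Mul(2, Pow(-4, 2))), -6), Add(-4, Mul(-3, Pow(6, 2)))) = Add(Mul(Add(2, Mul(2, 16)), -6), Add(-4, Mul(-3, 36))) = Add(Mul(Add(2, 32), -6), Add(-4, -108)) = Add(Mul(34, -6), -112) = Add(-204, -112) = -316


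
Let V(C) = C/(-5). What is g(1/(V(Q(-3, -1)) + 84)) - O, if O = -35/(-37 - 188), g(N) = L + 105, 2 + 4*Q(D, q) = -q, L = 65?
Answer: 7643/45 ≈ 169.84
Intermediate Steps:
Q(D, q) = -½ - q/4 (Q(D, q) = -½ + (-q)/4 = -½ - q/4)
V(C) = -C/5 (V(C) = C*(-⅕) = -C/5)
g(N) = 170 (g(N) = 65 + 105 = 170)
O = 7/45 (O = -35/(-225) = -1/225*(-35) = 7/45 ≈ 0.15556)
g(1/(V(Q(-3, -1)) + 84)) - O = 170 - 1*7/45 = 170 - 7/45 = 7643/45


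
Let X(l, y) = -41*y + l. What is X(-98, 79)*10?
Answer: -33370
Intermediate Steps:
X(l, y) = l - 41*y
X(-98, 79)*10 = (-98 - 41*79)*10 = (-98 - 3239)*10 = -3337*10 = -33370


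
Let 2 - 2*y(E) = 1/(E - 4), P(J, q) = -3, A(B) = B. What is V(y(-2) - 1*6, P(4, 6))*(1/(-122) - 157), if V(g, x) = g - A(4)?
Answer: 683195/488 ≈ 1400.0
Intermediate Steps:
y(E) = 1 - 1/(2*(-4 + E)) (y(E) = 1 - 1/(2*(E - 4)) = 1 - 1/(2*(-4 + E)))
V(g, x) = -4 + g (V(g, x) = g - 1*4 = g - 4 = -4 + g)
V(y(-2) - 1*6, P(4, 6))*(1/(-122) - 157) = (-4 + ((-9/2 - 2)/(-4 - 2) - 1*6))*(1/(-122) - 157) = (-4 + (-13/2/(-6) - 6))*(-1/122 - 157) = (-4 + (-⅙*(-13/2) - 6))*(-19155/122) = (-4 + (13/12 - 6))*(-19155/122) = (-4 - 59/12)*(-19155/122) = -107/12*(-19155/122) = 683195/488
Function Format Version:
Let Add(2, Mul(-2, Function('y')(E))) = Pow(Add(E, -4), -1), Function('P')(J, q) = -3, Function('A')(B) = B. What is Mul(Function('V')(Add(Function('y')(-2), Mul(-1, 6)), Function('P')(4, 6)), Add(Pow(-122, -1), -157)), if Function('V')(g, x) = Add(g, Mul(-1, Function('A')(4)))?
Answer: Rational(683195, 488) ≈ 1400.0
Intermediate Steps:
Function('y')(E) = Add(1, Mul(Rational(-1, 2), Pow(Add(-4, E), -1))) (Function('y')(E) = Add(1, Mul(Rational(-1, 2), Pow(Add(E, -4), -1))) = Add(1, Mul(Rational(-1, 2), Pow(Add(-4, E), -1))))
Function('V')(g, x) = Add(-4, g) (Function('V')(g, x) = Add(g, Mul(-1, 4)) = Add(g, -4) = Add(-4, g))
Mul(Function('V')(Add(Function('y')(-2), Mul(-1, 6)), Function('P')(4, 6)), Add(Pow(-122, -1), -157)) = Mul(Add(-4, Add(Mul(Pow(Add(-4, -2), -1), Add(Rational(-9, 2), -2)), Mul(-1, 6))), Add(Pow(-122, -1), -157)) = Mul(Add(-4, Add(Mul(Pow(-6, -1), Rational(-13, 2)), -6)), Add(Rational(-1, 122), -157)) = Mul(Add(-4, Add(Mul(Rational(-1, 6), Rational(-13, 2)), -6)), Rational(-19155, 122)) = Mul(Add(-4, Add(Rational(13, 12), -6)), Rational(-19155, 122)) = Mul(Add(-4, Rational(-59, 12)), Rational(-19155, 122)) = Mul(Rational(-107, 12), Rational(-19155, 122)) = Rational(683195, 488)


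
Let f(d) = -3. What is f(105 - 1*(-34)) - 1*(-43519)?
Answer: 43516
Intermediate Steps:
f(105 - 1*(-34)) - 1*(-43519) = -3 - 1*(-43519) = -3 + 43519 = 43516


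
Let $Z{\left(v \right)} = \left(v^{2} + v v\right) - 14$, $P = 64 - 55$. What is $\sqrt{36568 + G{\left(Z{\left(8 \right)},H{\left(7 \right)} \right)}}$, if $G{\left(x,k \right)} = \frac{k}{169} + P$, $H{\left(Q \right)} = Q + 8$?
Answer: $\frac{2 \sqrt{1545382}}{13} \approx 191.25$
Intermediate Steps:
$H{\left(Q \right)} = 8 + Q$
$P = 9$
$Z{\left(v \right)} = -14 + 2 v^{2}$ ($Z{\left(v \right)} = \left(v^{2} + v^{2}\right) - 14 = 2 v^{2} - 14 = -14 + 2 v^{2}$)
$G{\left(x,k \right)} = 9 + \frac{k}{169}$ ($G{\left(x,k \right)} = \frac{k}{169} + 9 = 9 + \frac{k}{169}$)
$\sqrt{36568 + G{\left(Z{\left(8 \right)},H{\left(7 \right)} \right)}} = \sqrt{36568 + \left(9 + \frac{8 + 7}{169}\right)} = \sqrt{36568 + \left(9 + \frac{1}{169} \cdot 15\right)} = \sqrt{36568 + \left(9 + \frac{15}{169}\right)} = \sqrt{36568 + \frac{1536}{169}} = \sqrt{\frac{6181528}{169}} = \frac{2 \sqrt{1545382}}{13}$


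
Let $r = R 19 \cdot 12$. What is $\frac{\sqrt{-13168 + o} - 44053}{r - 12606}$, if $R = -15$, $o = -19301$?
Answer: $\frac{44053}{16026} - \frac{i \sqrt{32469}}{16026} \approx 2.7488 - 0.011244 i$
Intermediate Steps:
$r = -3420$ ($r = \left(-15\right) 19 \cdot 12 = \left(-285\right) 12 = -3420$)
$\frac{\sqrt{-13168 + o} - 44053}{r - 12606} = \frac{\sqrt{-13168 - 19301} - 44053}{-3420 - 12606} = \frac{\sqrt{-32469} - 44053}{-16026} = \left(i \sqrt{32469} - 44053\right) \left(- \frac{1}{16026}\right) = \left(-44053 + i \sqrt{32469}\right) \left(- \frac{1}{16026}\right) = \frac{44053}{16026} - \frac{i \sqrt{32469}}{16026}$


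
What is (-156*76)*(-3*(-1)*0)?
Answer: 0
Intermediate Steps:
(-156*76)*(-3*(-1)*0) = -35568*0 = -11856*0 = 0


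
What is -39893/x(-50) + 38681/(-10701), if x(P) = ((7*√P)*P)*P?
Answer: -38681/10701 + 5699*I*√2/25000 ≈ -3.6147 + 0.32238*I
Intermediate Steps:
x(P) = 7*P^(5/2) (x(P) = (7*P^(3/2))*P = 7*P^(5/2))
-39893/x(-50) + 38681/(-10701) = -39893*(-I*√2/175000) + 38681/(-10701) = -39893*(-I*√2/175000) + 38681*(-1/10701) = -39893*(-I*√2/175000) - 38681/10701 = -(-5699)*I*√2/25000 - 38681/10701 = 5699*I*√2/25000 - 38681/10701 = -38681/10701 + 5699*I*√2/25000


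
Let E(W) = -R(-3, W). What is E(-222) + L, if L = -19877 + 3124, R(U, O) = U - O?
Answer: -16972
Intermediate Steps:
L = -16753
E(W) = 3 + W (E(W) = -(-3 - W) = 3 + W)
E(-222) + L = (3 - 222) - 16753 = -219 - 16753 = -16972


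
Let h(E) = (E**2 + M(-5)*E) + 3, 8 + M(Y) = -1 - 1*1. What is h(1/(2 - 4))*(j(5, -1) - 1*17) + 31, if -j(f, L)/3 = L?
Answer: -169/2 ≈ -84.500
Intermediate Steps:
M(Y) = -10 (M(Y) = -8 + (-1 - 1*1) = -8 + (-1 - 1) = -8 - 2 = -10)
j(f, L) = -3*L
h(E) = 3 + E**2 - 10*E (h(E) = (E**2 - 10*E) + 3 = 3 + E**2 - 10*E)
h(1/(2 - 4))*(j(5, -1) - 1*17) + 31 = (3 + (1/(2 - 4))**2 - 10/(2 - 4))*(-3*(-1) - 1*17) + 31 = (3 + (1/(-2))**2 - 10/(-2))*(3 - 17) + 31 = (3 + (-1/2)**2 - 10*(-1/2))*(-14) + 31 = (3 + 1/4 + 5)*(-14) + 31 = (33/4)*(-14) + 31 = -231/2 + 31 = -169/2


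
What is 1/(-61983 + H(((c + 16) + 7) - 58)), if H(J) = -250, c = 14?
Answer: -1/62233 ≈ -1.6069e-5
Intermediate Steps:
1/(-61983 + H(((c + 16) + 7) - 58)) = 1/(-61983 - 250) = 1/(-62233) = -1/62233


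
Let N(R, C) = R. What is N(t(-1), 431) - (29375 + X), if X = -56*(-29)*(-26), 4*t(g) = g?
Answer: 51395/4 ≈ 12849.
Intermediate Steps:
t(g) = g/4
X = -42224 (X = 1624*(-26) = -42224)
N(t(-1), 431) - (29375 + X) = (¼)*(-1) - (29375 - 42224) = -¼ - 1*(-12849) = -¼ + 12849 = 51395/4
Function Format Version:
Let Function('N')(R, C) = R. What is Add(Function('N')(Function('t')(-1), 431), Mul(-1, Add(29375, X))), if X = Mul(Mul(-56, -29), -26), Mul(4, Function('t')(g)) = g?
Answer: Rational(51395, 4) ≈ 12849.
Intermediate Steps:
Function('t')(g) = Mul(Rational(1, 4), g)
X = -42224 (X = Mul(1624, -26) = -42224)
Add(Function('N')(Function('t')(-1), 431), Mul(-1, Add(29375, X))) = Add(Mul(Rational(1, 4), -1), Mul(-1, Add(29375, -42224))) = Add(Rational(-1, 4), Mul(-1, -12849)) = Add(Rational(-1, 4), 12849) = Rational(51395, 4)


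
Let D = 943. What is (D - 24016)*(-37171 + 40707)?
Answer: -81586128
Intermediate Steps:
(D - 24016)*(-37171 + 40707) = (943 - 24016)*(-37171 + 40707) = -23073*3536 = -81586128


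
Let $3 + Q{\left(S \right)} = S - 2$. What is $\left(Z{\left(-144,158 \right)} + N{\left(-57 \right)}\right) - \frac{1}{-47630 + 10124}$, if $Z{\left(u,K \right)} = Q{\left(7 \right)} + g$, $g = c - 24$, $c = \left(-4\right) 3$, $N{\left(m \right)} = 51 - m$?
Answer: $\frac{2775445}{37506} \approx 74.0$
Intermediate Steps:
$Q{\left(S \right)} = -5 + S$ ($Q{\left(S \right)} = -3 + \left(S - 2\right) = -3 + \left(-2 + S\right) = -5 + S$)
$c = -12$
$g = -36$ ($g = -12 - 24 = -36$)
$Z{\left(u,K \right)} = -34$ ($Z{\left(u,K \right)} = \left(-5 + 7\right) - 36 = 2 - 36 = -34$)
$\left(Z{\left(-144,158 \right)} + N{\left(-57 \right)}\right) - \frac{1}{-47630 + 10124} = \left(-34 + \left(51 - -57\right)\right) - \frac{1}{-47630 + 10124} = \left(-34 + \left(51 + 57\right)\right) - \frac{1}{-37506} = \left(-34 + 108\right) - - \frac{1}{37506} = 74 + \frac{1}{37506} = \frac{2775445}{37506}$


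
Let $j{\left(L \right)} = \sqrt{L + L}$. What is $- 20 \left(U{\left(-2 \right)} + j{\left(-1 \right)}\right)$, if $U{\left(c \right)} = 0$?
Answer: $- 20 i \sqrt{2} \approx - 28.284 i$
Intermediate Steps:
$j{\left(L \right)} = \sqrt{2} \sqrt{L}$ ($j{\left(L \right)} = \sqrt{2 L} = \sqrt{2} \sqrt{L}$)
$- 20 \left(U{\left(-2 \right)} + j{\left(-1 \right)}\right) = - 20 \left(0 + \sqrt{2} \sqrt{-1}\right) = - 20 \left(0 + \sqrt{2} i\right) = - 20 \left(0 + i \sqrt{2}\right) = - 20 i \sqrt{2}$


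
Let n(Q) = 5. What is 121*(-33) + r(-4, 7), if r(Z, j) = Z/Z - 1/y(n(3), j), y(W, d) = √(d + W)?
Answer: -3992 - √3/6 ≈ -3992.3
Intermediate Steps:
y(W, d) = √(W + d)
r(Z, j) = 1 - 1/√(5 + j) (r(Z, j) = Z/Z - 1/(√(5 + j)) = 1 - 1/√(5 + j))
121*(-33) + r(-4, 7) = 121*(-33) + (1 - 1/√(5 + 7)) = -3993 + (1 - 1/√12) = -3993 + (1 - √3/6) = -3992 - √3/6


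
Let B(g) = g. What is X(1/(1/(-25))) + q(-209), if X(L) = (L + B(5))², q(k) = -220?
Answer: 180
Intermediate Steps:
X(L) = (5 + L)² (X(L) = (L + 5)² = (5 + L)²)
X(1/(1/(-25))) + q(-209) = (5 + 1/(1/(-25)))² - 220 = (5 + 1/(-1/25))² - 220 = (5 - 25)² - 220 = (-20)² - 220 = 400 - 220 = 180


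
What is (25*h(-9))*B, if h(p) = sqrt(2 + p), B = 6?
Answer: 150*I*sqrt(7) ≈ 396.86*I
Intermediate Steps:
(25*h(-9))*B = (25*sqrt(2 - 9))*6 = (25*sqrt(-7))*6 = (25*(I*sqrt(7)))*6 = (25*I*sqrt(7))*6 = 150*I*sqrt(7)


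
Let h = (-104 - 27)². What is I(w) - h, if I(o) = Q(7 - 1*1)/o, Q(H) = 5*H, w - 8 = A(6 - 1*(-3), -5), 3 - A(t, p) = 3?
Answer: -68629/4 ≈ -17157.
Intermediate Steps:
A(t, p) = 0 (A(t, p) = 3 - 1*3 = 3 - 3 = 0)
w = 8 (w = 8 + 0 = 8)
h = 17161 (h = (-131)² = 17161)
I(o) = 30/o (I(o) = (5*(7 - 1*1))/o = (5*(7 - 1))/o = (5*6)/o = 30/o)
I(w) - h = 30/8 - 1*17161 = 30*(⅛) - 17161 = 15/4 - 17161 = -68629/4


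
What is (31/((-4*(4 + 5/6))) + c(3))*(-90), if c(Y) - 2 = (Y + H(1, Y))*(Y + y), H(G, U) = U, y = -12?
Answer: 139905/29 ≈ 4824.3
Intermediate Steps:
c(Y) = 2 + 2*Y*(-12 + Y) (c(Y) = 2 + (Y + Y)*(Y - 12) = 2 + (2*Y)*(-12 + Y) = 2 + 2*Y*(-12 + Y))
(31/((-4*(4 + 5/6))) + c(3))*(-90) = (31/((-4*(4 + 5/6))) + (2 - 24*3 + 2*3²))*(-90) = (31/((-4*(4 + 5*(⅙)))) + (2 - 72 + 2*9))*(-90) = (31/((-4*(4 + ⅚))) + (2 - 72 + 18))*(-90) = (31/((-4*29/6)) - 52)*(-90) = (31/(-58/3) - 52)*(-90) = (31*(-3/58) - 52)*(-90) = (-93/58 - 52)*(-90) = -3109/58*(-90) = 139905/29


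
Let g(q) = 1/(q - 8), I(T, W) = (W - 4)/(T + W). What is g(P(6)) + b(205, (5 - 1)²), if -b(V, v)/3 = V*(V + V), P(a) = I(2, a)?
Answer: -7816654/31 ≈ -2.5215e+5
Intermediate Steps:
I(T, W) = (-4 + W)/(T + W)
P(a) = (-4 + a)/(2 + a)
b(V, v) = -6*V² (b(V, v) = -3*V*(V + V) = -3*V*2*V = -6*V²)
g(q) = 1/(-8 + q)
g(P(6)) + b(205, (5 - 1)²) = 1/(-8 + (-4 + 6)/(2 + 6)) - 6*205² = 1/(-8 + 2/8) - 6*42025 = 1/(-8 + (⅛)*2) - 252150 = 1/(-8 + ¼) - 252150 = 1/(-31/4) - 252150 = -4/31 - 252150 = -7816654/31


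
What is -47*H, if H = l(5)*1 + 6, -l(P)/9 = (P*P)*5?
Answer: 52593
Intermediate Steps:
l(P) = -45*P² (l(P) = -9*P*P*5 = -9*P²*5 = -45*P²)
H = -1119 (H = -45*5²*1 + 6 = -45*25*1 + 6 = -1125*1 + 6 = -1125 + 6 = -1119)
-47*H = -47*(-1119) = 52593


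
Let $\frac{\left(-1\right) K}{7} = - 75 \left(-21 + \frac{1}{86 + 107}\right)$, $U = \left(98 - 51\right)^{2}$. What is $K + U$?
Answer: $- \frac{1700963}{193} \approx -8813.3$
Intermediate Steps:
$U = 2209$ ($U = 47^{2} = 2209$)
$K = - \frac{2127300}{193}$ ($K = - 7 \left(- 75 \left(-21 + \frac{1}{86 + 107}\right)\right) = - 7 \left(- 75 \left(-21 + \frac{1}{193}\right)\right) = - 7 \left(\left(-75\right) \left(- \frac{4052}{193}\right)\right) = \left(-7\right) \frac{303900}{193} = - \frac{2127300}{193} \approx -11022.0$)
$K + U = - \frac{2127300}{193} + 2209 = - \frac{1700963}{193}$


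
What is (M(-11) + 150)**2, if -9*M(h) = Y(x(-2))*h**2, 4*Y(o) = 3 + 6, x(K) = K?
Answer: 229441/16 ≈ 14340.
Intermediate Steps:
Y(o) = 9/4 (Y(o) = (3 + 6)/4 = (1/4)*9 = 9/4)
M(h) = -h**2/4
(M(-11) + 150)**2 = (-1/4*(-11)**2 + 150)**2 = (-1/4*121 + 150)**2 = (-121/4 + 150)**2 = (479/4)**2 = 229441/16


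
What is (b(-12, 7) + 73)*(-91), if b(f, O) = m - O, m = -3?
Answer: -5733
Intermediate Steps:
b(f, O) = -3 - O
(b(-12, 7) + 73)*(-91) = ((-3 - 1*7) + 73)*(-91) = ((-3 - 7) + 73)*(-91) = (-10 + 73)*(-91) = 63*(-91) = -5733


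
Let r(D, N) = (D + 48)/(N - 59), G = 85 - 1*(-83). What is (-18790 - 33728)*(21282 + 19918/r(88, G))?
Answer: -66506353113/34 ≈ -1.9561e+9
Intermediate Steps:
G = 168 (G = 85 + 83 = 168)
r(D, N) = (48 + D)/(-59 + N)
(-18790 - 33728)*(21282 + 19918/r(88, G)) = (-18790 - 33728)*(21282 + 19918/(((48 + 88)/(-59 + 168)))) = -52518*(21282 + 19918/((136/109))) = -52518*(21282 + 19918/(((1/109)*136))) = -52518*(21282 + 19918/(136/109)) = -52518*(21282 + 19918*(109/136)) = -52518*(21282 + 1085531/68) = -52518*2532707/68 = -66506353113/34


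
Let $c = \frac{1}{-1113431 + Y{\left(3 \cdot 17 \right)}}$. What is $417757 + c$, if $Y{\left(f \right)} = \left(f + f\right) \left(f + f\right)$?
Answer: $\frac{460797250438}{1103027} \approx 4.1776 \cdot 10^{5}$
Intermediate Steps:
$Y{\left(f \right)} = 4 f^{2}$ ($Y{\left(f \right)} = 2 f 2 f = 4 f^{2}$)
$c = - \frac{1}{1103027}$ ($c = \frac{1}{-1113431 + 4 \left(3 \cdot 17\right)^{2}} = \frac{1}{-1113431 + 4 \cdot 51^{2}} = \frac{1}{-1113431 + 4 \cdot 2601} = \frac{1}{-1113431 + 10404} = \frac{1}{-1103027} = - \frac{1}{1103027} \approx -9.066 \cdot 10^{-7}$)
$417757 + c = 417757 - \frac{1}{1103027} = \frac{460797250438}{1103027}$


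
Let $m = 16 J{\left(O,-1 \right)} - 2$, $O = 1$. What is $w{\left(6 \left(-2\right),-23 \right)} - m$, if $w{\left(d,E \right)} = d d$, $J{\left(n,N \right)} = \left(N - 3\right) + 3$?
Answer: $162$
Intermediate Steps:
$J{\left(n,N \right)} = N$ ($J{\left(n,N \right)} = \left(-3 + N\right) + 3 = N$)
$m = -18$ ($m = 16 \left(-1\right) - 2 = -16 - 2 = -18$)
$w{\left(d,E \right)} = d^{2}$
$w{\left(6 \left(-2\right),-23 \right)} - m = \left(6 \left(-2\right)\right)^{2} - -18 = \left(-12\right)^{2} + 18 = 144 + 18 = 162$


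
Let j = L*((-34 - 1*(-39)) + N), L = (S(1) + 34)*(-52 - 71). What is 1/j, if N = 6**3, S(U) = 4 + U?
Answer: -1/1060137 ≈ -9.4327e-7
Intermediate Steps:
L = -4797 (L = ((4 + 1) + 34)*(-52 - 71) = (5 + 34)*(-123) = 39*(-123) = -4797)
N = 216
j = -1060137 (j = -4797*((-34 - 1*(-39)) + 216) = -4797*((-34 + 39) + 216) = -4797*(5 + 216) = -4797*221 = -1060137)
1/j = 1/(-1060137) = -1/1060137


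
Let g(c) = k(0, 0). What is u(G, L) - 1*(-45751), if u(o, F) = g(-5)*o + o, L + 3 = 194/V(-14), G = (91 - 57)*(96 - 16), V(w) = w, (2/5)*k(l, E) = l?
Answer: 48471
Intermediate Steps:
k(l, E) = 5*l/2
G = 2720 (G = 34*80 = 2720)
g(c) = 0 (g(c) = (5/2)*0 = 0)
L = -118/7 (L = -3 + 194/(-14) = -3 + 194*(-1/14) = -3 - 97/7 = -118/7 ≈ -16.857)
u(o, F) = o (u(o, F) = 0*o + o = 0 + o = o)
u(G, L) - 1*(-45751) = 2720 - 1*(-45751) = 2720 + 45751 = 48471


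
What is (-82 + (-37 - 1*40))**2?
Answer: 25281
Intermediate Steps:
(-82 + (-37 - 1*40))**2 = (-82 + (-37 - 40))**2 = (-82 - 77)**2 = (-159)**2 = 25281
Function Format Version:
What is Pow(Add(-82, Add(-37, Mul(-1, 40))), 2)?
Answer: 25281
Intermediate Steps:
Pow(Add(-82, Add(-37, Mul(-1, 40))), 2) = Pow(Add(-82, Add(-37, -40)), 2) = Pow(Add(-82, -77), 2) = Pow(-159, 2) = 25281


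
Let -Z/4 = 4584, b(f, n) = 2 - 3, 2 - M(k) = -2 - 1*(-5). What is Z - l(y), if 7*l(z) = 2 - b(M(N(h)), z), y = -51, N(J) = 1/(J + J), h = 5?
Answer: -128355/7 ≈ -18336.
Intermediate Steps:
N(J) = 1/(2*J)
M(k) = -1 (M(k) = 2 - (-2 - 1*(-5)) = 2 - (-2 + 5) = 2 - 1*3 = 2 - 3 = -1)
b(f, n) = -1
l(z) = 3/7 (l(z) = (2 - 1*(-1))/7 = (2 + 1)/7 = (⅐)*3 = 3/7)
Z = -18336 (Z = -4*4584 = -18336)
Z - l(y) = -18336 - 1*3/7 = -18336 - 3/7 = -128355/7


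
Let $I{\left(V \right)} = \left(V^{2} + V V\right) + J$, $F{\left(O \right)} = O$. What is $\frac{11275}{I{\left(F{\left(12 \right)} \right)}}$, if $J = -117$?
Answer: $\frac{11275}{171} \approx 65.936$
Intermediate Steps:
$I{\left(V \right)} = -117 + 2 V^{2}$ ($I{\left(V \right)} = \left(V^{2} + V V\right) - 117 = \left(V^{2} + V^{2}\right) - 117 = 2 V^{2} - 117 = -117 + 2 V^{2}$)
$\frac{11275}{I{\left(F{\left(12 \right)} \right)}} = \frac{11275}{-117 + 2 \cdot 12^{2}} = \frac{11275}{-117 + 2 \cdot 144} = \frac{11275}{-117 + 288} = \frac{11275}{171}$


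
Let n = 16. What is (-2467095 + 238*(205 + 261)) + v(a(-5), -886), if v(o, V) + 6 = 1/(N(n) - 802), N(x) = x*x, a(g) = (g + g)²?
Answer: -1286481379/546 ≈ -2.3562e+6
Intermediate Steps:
a(g) = 4*g² (a(g) = (2*g)² = 4*g²)
N(x) = x²
v(o, V) = -3277/546 (v(o, V) = -6 + 1/(16² - 802) = -6 + 1/(256 - 802) = -6 + 1/(-546) = -6 - 1/546 = -3277/546)
(-2467095 + 238*(205 + 261)) + v(a(-5), -886) = (-2467095 + 238*(205 + 261)) - 3277/546 = (-2467095 + 238*466) - 3277/546 = (-2467095 + 110908) - 3277/546 = -2356187 - 3277/546 = -1286481379/546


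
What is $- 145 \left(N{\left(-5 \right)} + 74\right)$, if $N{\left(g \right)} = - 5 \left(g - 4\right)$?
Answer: $-17255$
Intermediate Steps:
$N{\left(g \right)} = 20 - 5 g$ ($N{\left(g \right)} = - 5 \left(-4 + g\right) = 20 - 5 g$)
$- 145 \left(N{\left(-5 \right)} + 74\right) = - 145 \left(\left(20 - -25\right) + 74\right) = - 145 \left(\left(20 + 25\right) + 74\right) = - 145 \left(45 + 74\right) = \left(-145\right) 119 = -17255$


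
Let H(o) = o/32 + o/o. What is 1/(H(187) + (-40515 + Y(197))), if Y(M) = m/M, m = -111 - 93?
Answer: -6304/255369945 ≈ -2.4686e-5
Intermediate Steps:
m = -204
Y(M) = -204/M
H(o) = 1 + o/32 (H(o) = o*(1/32) + 1 = o/32 + 1 = 1 + o/32)
1/(H(187) + (-40515 + Y(197))) = 1/((1 + (1/32)*187) + (-40515 - 204/197)) = 1/((1 + 187/32) + (-40515 - 204*1/197)) = 1/(219/32 + (-40515 - 204/197)) = 1/(219/32 - 7981659/197) = 1/(-255369945/6304) = -6304/255369945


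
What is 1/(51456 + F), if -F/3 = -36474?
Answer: 1/160878 ≈ 6.2159e-6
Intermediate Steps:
F = 109422 (F = -3*(-36474) = 109422)
1/(51456 + F) = 1/(51456 + 109422) = 1/160878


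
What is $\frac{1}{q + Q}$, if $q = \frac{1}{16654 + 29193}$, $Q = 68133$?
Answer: $\frac{45847}{3123693652} \approx 1.4677 \cdot 10^{-5}$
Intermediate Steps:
$q = \frac{1}{45847} \approx 2.1812 \cdot 10^{-5}$
$\frac{1}{q + Q} = \frac{1}{\frac{1}{45847} + 68133} = \frac{1}{\frac{3123693652}{45847}} = \frac{45847}{3123693652}$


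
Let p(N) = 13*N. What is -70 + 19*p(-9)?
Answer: -2293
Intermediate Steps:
-70 + 19*p(-9) = -70 + 19*(13*(-9)) = -70 + 19*(-117) = -70 - 2223 = -2293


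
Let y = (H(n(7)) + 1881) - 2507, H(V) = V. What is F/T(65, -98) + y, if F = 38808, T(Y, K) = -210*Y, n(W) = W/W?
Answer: -204049/325 ≈ -627.84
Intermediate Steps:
n(W) = 1
y = -625 (y = (1 + 1881) - 2507 = 1882 - 2507 = -625)
F/T(65, -98) + y = 38808/((-210*65)) - 625 = 38808/(-13650) - 625 = 38808*(-1/13650) - 625 = -924/325 - 625 = -204049/325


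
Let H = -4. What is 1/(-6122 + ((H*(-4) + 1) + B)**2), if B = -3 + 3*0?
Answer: -1/5926 ≈ -0.00016875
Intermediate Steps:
B = -3 (B = -3 + 0 = -3)
1/(-6122 + ((H*(-4) + 1) + B)**2) = 1/(-6122 + ((-4*(-4) + 1) - 3)**2) = 1/(-6122 + ((16 + 1) - 3)**2) = 1/(-6122 + (17 - 3)**2) = 1/(-6122 + 14**2) = 1/(-6122 + 196) = 1/(-5926) = -1/5926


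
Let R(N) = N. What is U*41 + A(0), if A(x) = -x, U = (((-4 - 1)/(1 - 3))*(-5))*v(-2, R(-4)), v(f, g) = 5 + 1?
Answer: -3075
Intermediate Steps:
v(f, g) = 6
U = -75 (U = (((-4 - 1)/(1 - 3))*(-5))*6 = (-5/(-2)*(-5))*6 = (-5*(-½)*(-5))*6 = ((5/2)*(-5))*6 = -25/2*6 = -75)
U*41 + A(0) = -75*41 - 1*0 = -3075 + 0 = -3075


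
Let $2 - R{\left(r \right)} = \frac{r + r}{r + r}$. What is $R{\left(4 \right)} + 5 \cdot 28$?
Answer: $141$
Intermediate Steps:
$R{\left(r \right)} = 1$ ($R{\left(r \right)} = 2 - \frac{r + r}{r + r} = 2 - \frac{2 r}{2 r} = 2 - 2 r \frac{1}{2 r} = 2 - 1 = 1$)
$R{\left(4 \right)} + 5 \cdot 28 = 1 + 5 \cdot 28 = 1 + 140 = 141$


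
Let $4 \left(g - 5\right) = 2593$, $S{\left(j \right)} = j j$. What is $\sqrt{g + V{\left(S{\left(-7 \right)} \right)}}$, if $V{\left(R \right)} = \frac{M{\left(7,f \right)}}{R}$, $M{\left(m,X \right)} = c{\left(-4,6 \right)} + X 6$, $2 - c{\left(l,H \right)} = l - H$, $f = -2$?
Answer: $\frac{\sqrt{2613}}{2} \approx 25.559$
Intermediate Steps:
$c{\left(l,H \right)} = 2 + H - l$ ($c{\left(l,H \right)} = 2 - \left(l - H\right) = 2 + \left(H - l\right) = 2 + H - l$)
$M{\left(m,X \right)} = 12 + 6 X$ ($M{\left(m,X \right)} = \left(2 + 6 - -4\right) + X 6 = \left(2 + 6 + 4\right) + 6 X = 12 + 6 X$)
$S{\left(j \right)} = j^{2}$
$g = \frac{2613}{4}$ ($g = 5 + \frac{1}{4} \cdot 2593 = 5 + \frac{2593}{4} = \frac{2613}{4} \approx 653.25$)
$V{\left(R \right)} = 0$ ($V{\left(R \right)} = \frac{12 + 6 \left(-2\right)}{R} = \frac{12 - 12}{R} = \frac{0}{R} = 0$)
$\sqrt{g + V{\left(S{\left(-7 \right)} \right)}} = \sqrt{\frac{2613}{4} + 0} = \sqrt{\frac{2613}{4}} = \frac{\sqrt{2613}}{2}$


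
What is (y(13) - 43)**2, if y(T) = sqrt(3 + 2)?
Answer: (43 - sqrt(5))**2 ≈ 1661.7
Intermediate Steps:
y(T) = sqrt(5)
(y(13) - 43)**2 = (sqrt(5) - 43)**2 = (-43 + sqrt(5))**2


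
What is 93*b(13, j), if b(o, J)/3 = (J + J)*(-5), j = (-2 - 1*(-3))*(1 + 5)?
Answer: -16740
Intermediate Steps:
j = 6 (j = (-2 + 3)*6 = 1*6 = 6)
b(o, J) = -30*J (b(o, J) = 3*((J + J)*(-5)) = 3*((2*J)*(-5)) = 3*(-10*J) = -30*J)
93*b(13, j) = 93*(-30*6) = 93*(-180) = -16740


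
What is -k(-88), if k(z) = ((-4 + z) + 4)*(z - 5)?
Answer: -8184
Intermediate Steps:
k(z) = z*(-5 + z)
-k(-88) = -(-88)*(-5 - 88) = -(-88)*(-93) = -1*8184 = -8184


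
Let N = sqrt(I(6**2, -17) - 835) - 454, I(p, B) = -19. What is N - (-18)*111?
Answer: 1544 + I*sqrt(854) ≈ 1544.0 + 29.223*I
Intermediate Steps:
N = -454 + I*sqrt(854) (N = sqrt(-19 - 835) - 454 = sqrt(-854) - 454 = I*sqrt(854) - 454 = -454 + I*sqrt(854) ≈ -454.0 + 29.223*I)
N - (-18)*111 = (-454 + I*sqrt(854)) - (-18)*111 = (-454 + I*sqrt(854)) - 1*(-1998) = (-454 + I*sqrt(854)) + 1998 = 1544 + I*sqrt(854)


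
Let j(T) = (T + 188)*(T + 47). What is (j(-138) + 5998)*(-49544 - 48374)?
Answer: -141785264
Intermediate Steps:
j(T) = (47 + T)*(188 + T) (j(T) = (188 + T)*(47 + T) = (47 + T)*(188 + T))
(j(-138) + 5998)*(-49544 - 48374) = ((8836 + (-138)² + 235*(-138)) + 5998)*(-49544 - 48374) = ((8836 + 19044 - 32430) + 5998)*(-97918) = (-4550 + 5998)*(-97918) = 1448*(-97918) = -141785264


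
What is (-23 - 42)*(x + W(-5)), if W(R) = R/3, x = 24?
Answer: -4355/3 ≈ -1451.7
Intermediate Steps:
W(R) = R/3 (W(R) = R*(1/3) = R/3)
(-23 - 42)*(x + W(-5)) = (-23 - 42)*(24 + (1/3)*(-5)) = -65*(24 - 5/3) = -65*67/3 = -4355/3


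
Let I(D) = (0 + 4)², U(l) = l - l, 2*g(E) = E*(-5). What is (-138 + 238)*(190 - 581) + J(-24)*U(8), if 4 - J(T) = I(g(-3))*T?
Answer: -39100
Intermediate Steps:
g(E) = -5*E/2 (g(E) = (E*(-5))/2 = (-5*E)/2 = -5*E/2)
U(l) = 0
I(D) = 16 (I(D) = 4² = 16)
J(T) = 4 - 16*T
(-138 + 238)*(190 - 581) + J(-24)*U(8) = (-138 + 238)*(190 - 581) + (4 - 16*(-24))*0 = 100*(-391) + (4 + 384)*0 = -39100 + 388*0 = -39100 + 0 = -39100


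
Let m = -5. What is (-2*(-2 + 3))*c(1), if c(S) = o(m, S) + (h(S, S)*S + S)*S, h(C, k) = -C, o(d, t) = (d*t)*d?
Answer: -50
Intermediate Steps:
o(d, t) = t*d²
c(S) = 25*S + S*(S - S²) (c(S) = S*(-5)² + ((-S)*S + S)*S = S*25 + (-S² + S)*S = 25*S + (S - S²)*S = 25*S + S*(S - S²))
(-2*(-2 + 3))*c(1) = (-2*(-2 + 3))*(1*(25 + 1 - 1*1²)) = (-2*1)*(1*(25 + 1 - 1*1)) = -2*(25 + 1 - 1) = -2*25 = -50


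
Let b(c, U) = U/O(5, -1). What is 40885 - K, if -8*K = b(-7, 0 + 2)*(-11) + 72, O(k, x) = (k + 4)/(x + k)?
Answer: 368035/9 ≈ 40893.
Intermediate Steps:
O(k, x) = (4 + k)/(k + x)
b(c, U) = 4*U/9 (b(c, U) = U/(((4 + 5)/(5 - 1))) = U/((9/4)) = U/(((1/4)*9)) = U/(9/4) = U*(4/9) = 4*U/9)
K = -70/9 (K = -((4*(0 + 2)/9)*(-11) + 72)/8 = -(((4/9)*2)*(-11) + 72)/8 = -((8/9)*(-11) + 72)/8 = -(-88/9 + 72)/8 = -1/8*560/9 = -70/9 ≈ -7.7778)
40885 - K = 40885 - 1*(-70/9) = 40885 + 70/9 = 368035/9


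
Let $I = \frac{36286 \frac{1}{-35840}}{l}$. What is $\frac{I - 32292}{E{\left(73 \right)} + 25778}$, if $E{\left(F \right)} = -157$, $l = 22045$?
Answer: $- \frac{12756838366943}{10121483814400} \approx -1.2604$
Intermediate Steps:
$I = - \frac{18143}{395046400}$ ($I = \frac{36286 \frac{1}{-35840}}{22045} = 36286 \left(- \frac{1}{35840}\right) \frac{1}{22045} = \left(- \frac{18143}{17920}\right) \frac{1}{22045} = - \frac{18143}{395046400} \approx -4.5926 \cdot 10^{-5}$)
$\frac{I - 32292}{E{\left(73 \right)} + 25778} = \frac{- \frac{18143}{395046400} - 32292}{-157 + 25778} = - \frac{12756838366943}{395046400 \cdot 25621} = \left(- \frac{12756838366943}{395046400}\right) \frac{1}{25621} = - \frac{12756838366943}{10121483814400}$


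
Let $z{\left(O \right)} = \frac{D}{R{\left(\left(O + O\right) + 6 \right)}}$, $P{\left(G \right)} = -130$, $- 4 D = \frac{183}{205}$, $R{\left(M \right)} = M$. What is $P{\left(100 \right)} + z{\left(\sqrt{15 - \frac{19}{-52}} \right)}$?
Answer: $- \frac{17635163}{135710} - \frac{183 \sqrt{10387}}{271420} \approx -130.02$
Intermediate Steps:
$D = - \frac{183}{820}$ ($D = - \frac{183 \cdot \frac{1}{205}}{4} = \left(- \frac{1}{4}\right) \frac{183}{205} = - \frac{183}{820} \approx -0.22317$)
$z{\left(O \right)} = - \frac{183}{820 \left(6 + 2 O\right)}$ ($z{\left(O \right)} = - \frac{183}{820 \left(\left(O + O\right) + 6\right)} = - \frac{183}{820 \left(2 O + 6\right)} = - \frac{183}{820 \left(6 + 2 O\right)}$)
$P{\left(100 \right)} + z{\left(\sqrt{15 - \frac{19}{-52}} \right)} = -130 - \frac{183}{4920 + 1640 \sqrt{15 - \frac{19}{-52}}} = -130 - \frac{183}{4920 + 1640 \sqrt{15 - - \frac{19}{52}}} = -130 - \frac{183}{4920 + 1640 \sqrt{15 + \frac{19}{52}}} = -130 - \frac{183}{4920 + 1640 \sqrt{\frac{799}{52}}} = -130 - \frac{183}{4920 + 1640 \frac{\sqrt{10387}}{26}} = -130 - \frac{183}{4920 + \frac{820 \sqrt{10387}}{13}}$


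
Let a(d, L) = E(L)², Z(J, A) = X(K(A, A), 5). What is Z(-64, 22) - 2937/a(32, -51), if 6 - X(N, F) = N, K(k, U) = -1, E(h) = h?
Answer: 5090/867 ≈ 5.8708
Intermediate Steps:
X(N, F) = 6 - N
Z(J, A) = 7 (Z(J, A) = 6 - 1*(-1) = 6 + 1 = 7)
a(d, L) = L²
Z(-64, 22) - 2937/a(32, -51) = 7 - 2937/((-51)²) = 7 - 2937/2601 = 7 - 2937*1/2601 = 7 - 979/867 = 5090/867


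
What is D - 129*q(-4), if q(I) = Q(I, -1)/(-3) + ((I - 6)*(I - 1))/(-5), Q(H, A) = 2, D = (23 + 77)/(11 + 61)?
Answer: 24793/18 ≈ 1377.4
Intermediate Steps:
D = 25/18 (D = 100/72 = 100*(1/72) = 25/18 ≈ 1.3889)
q(I) = -⅔ - (-1 + I)*(-6 + I)/5 (q(I) = 2/(-3) + ((I - 6)*(I - 1))/(-5) = 2*(-⅓) + ((-6 + I)*(-1 + I))*(-⅕) = -⅔ + ((-1 + I)*(-6 + I))*(-⅕) = -⅔ - (-1 + I)*(-6 + I)/5)
D - 129*q(-4) = 25/18 - 129*(-28/15 - ⅕*(-4)² + (7/5)*(-4)) = 25/18 - 129*(-28/15 - ⅕*16 - 28/5) = 25/18 - 129*(-28/15 - 16/5 - 28/5) = 25/18 - 129*(-32/3) = 25/18 + 1376 = 24793/18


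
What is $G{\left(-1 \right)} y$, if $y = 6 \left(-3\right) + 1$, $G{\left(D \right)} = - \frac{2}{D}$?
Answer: $-34$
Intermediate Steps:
$y = -17$ ($y = -18 + 1 = -17$)
$G{\left(-1 \right)} y = - \frac{2}{-1} \left(-17\right) = \left(-2\right) \left(-1\right) \left(-17\right) = 2 \left(-17\right) = -34$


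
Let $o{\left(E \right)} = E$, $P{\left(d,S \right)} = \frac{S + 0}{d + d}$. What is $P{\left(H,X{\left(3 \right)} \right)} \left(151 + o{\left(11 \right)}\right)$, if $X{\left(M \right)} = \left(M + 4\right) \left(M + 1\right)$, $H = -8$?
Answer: $- \frac{567}{2} \approx -283.5$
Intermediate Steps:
$X{\left(M \right)} = \left(1 + M\right) \left(4 + M\right)$ ($X{\left(M \right)} = \left(4 + M\right) \left(1 + M\right) = \left(1 + M\right) \left(4 + M\right)$)
$P{\left(d,S \right)} = \frac{S}{2 d}$
$P{\left(H,X{\left(3 \right)} \right)} \left(151 + o{\left(11 \right)}\right) = \frac{4 + 3^{2} + 5 \cdot 3}{2 \left(-8\right)} \left(151 + 11\right) = \frac{1}{2} \left(4 + 9 + 15\right) \left(- \frac{1}{8}\right) 162 = \frac{1}{2} \cdot 28 \left(- \frac{1}{8}\right) 162 = \left(- \frac{7}{4}\right) 162 = - \frac{567}{2}$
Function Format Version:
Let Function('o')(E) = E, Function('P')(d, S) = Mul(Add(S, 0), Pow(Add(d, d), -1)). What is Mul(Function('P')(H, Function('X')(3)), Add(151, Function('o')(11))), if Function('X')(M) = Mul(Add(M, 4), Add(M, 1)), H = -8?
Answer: Rational(-567, 2) ≈ -283.50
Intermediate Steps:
Function('X')(M) = Mul(Add(1, M), Add(4, M)) (Function('X')(M) = Mul(Add(4, M), Add(1, M)) = Mul(Add(1, M), Add(4, M)))
Function('P')(d, S) = Mul(Rational(1, 2), S, Pow(d, -1)) (Function('P')(d, S) = Mul(S, Pow(Mul(2, d), -1)) = Mul(S, Mul(Rational(1, 2), Pow(d, -1))) = Mul(Rational(1, 2), S, Pow(d, -1)))
Mul(Function('P')(H, Function('X')(3)), Add(151, Function('o')(11))) = Mul(Mul(Rational(1, 2), Add(4, Pow(3, 2), Mul(5, 3)), Pow(-8, -1)), Add(151, 11)) = Mul(Mul(Rational(1, 2), Add(4, 9, 15), Rational(-1, 8)), 162) = Mul(Mul(Rational(1, 2), 28, Rational(-1, 8)), 162) = Mul(Rational(-7, 4), 162) = Rational(-567, 2)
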